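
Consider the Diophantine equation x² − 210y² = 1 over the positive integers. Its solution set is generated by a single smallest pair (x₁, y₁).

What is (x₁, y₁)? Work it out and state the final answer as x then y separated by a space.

29 2

[14; 2,28] for √210; ℓ=2 ⇒ convergent index 1
i=0: a=14 ⇒ p=14, q=1
i=1: a=2 ⇒ p=29, q=2
→ (29, 2).  Check: 29²=841, 210·2²=840, difference 1.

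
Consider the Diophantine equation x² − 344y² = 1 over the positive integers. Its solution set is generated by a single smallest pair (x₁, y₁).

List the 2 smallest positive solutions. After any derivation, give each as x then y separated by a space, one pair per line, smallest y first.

10405 561
216528049 11674410

d=344: √d = [18; 1,1,4,1,3,1,4,1,1,36] (ℓ=10, even), read p_9/q_9
i=0: a=18 ⇒ p=18, q=1
i=1: a=1 ⇒ p=19, q=1
…
i=3: a=4 ⇒ p=167, q=9
i=4: a=1 ⇒ p=204, q=11
i=5: a=3 ⇒ p=779, q=42
i=6: a=1 ⇒ p=983, q=53
…
i=8: a=1 ⇒ p=5694, q=307
i=9: a=1 ⇒ p=10405, q=561
(x₁, y₁) = (10405, 561);  10405² − 344·561² = 1 ✓
(x_2, y_2) = (10405·10405 + 344·561·561, 10405·561 + 561·10405) = (216528049, 11674410)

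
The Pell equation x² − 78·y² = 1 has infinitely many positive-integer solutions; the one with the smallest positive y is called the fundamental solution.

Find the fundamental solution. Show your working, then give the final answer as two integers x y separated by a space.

d=78: √d = [8; 1,4,1,16] (ℓ=4, even), read p_3/q_3
step 0: (8, 1)  from 8·(1,0) + (0,1)
step 1: (9, 1)  from 1·(8,1) + (1,0)
step 2: (44, 5)  from 4·(9,1) + (8,1)
step 3: (53, 6)  from 1·(44,5) + (9,1)
→ (53, 6).  Check: 53²=2809, 78·6²=2808, difference 1.

53 6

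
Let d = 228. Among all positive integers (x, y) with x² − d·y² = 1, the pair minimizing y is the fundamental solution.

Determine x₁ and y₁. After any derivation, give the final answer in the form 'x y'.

d=228: √d = [15; 10,30] (ℓ=2, even), read p_1/q_1
step 0: (15, 1)  from 15·(1,0) + (0,1)
step 1: (151, 10)  from 10·(15,1) + (1,0)
→ (151, 10).  Check: 151²=22801, 228·10²=22800, difference 1.

151 10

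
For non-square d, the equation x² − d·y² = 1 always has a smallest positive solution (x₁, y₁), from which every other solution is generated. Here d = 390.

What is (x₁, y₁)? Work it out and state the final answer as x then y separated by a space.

79 4

[19; 1,2,1,38] for √390; ℓ=4 ⇒ convergent index 3
k=0  a_k=19  p_k/q_k = 19/1
k=1  a_k=1  p_k/q_k = 20/1
k=2  a_k=2  p_k/q_k = 59/3
k=3  a_k=1  p_k/q_k = 79/4
fundamental: x₁=79, y₁=4  (since 6241 − 390·16 = 1)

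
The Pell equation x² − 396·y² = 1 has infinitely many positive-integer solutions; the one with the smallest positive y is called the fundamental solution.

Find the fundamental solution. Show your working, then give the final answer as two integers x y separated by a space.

199 10

√396 = [19; 1,8,1,38, …], period ℓ=4 (even) → k=3
k=0  a_k=19  p_k/q_k = 19/1
…
k=2  a_k=8  p_k/q_k = 179/9
k=3  a_k=1  p_k/q_k = 199/10
fundamental: x₁=199, y₁=10  (since 39601 − 396·100 = 1)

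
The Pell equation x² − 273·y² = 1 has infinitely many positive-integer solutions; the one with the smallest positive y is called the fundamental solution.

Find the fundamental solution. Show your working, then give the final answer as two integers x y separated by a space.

√273 = [16; 1,1,10,1,1,32, …], period ℓ=6 (even) → k=5
k=0  a_k=16  p_k/q_k = 16/1
…
k=2  a_k=1  p_k/q_k = 33/2
k=3  a_k=10  p_k/q_k = 347/21
k=4  a_k=1  p_k/q_k = 380/23
k=5  a_k=1  p_k/q_k = 727/44
→ (727, 44).  Check: 727²=528529, 273·44²=528528, difference 1.

727 44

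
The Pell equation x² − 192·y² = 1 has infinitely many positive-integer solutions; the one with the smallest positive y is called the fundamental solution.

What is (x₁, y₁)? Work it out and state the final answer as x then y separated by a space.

97 7

√192 → a₀=13, period (1,5,1,26); ℓ=4 even so k=3
step 0: (13, 1)  from 13·(1,0) + (0,1)
step 1: (14, 1)  from 1·(13,1) + (1,0)
step 2: (83, 6)  from 5·(14,1) + (13,1)
step 3: (97, 7)  from 1·(83,6) + (14,1)
(x₁, y₁) = (97, 7);  97² − 192·7² = 1 ✓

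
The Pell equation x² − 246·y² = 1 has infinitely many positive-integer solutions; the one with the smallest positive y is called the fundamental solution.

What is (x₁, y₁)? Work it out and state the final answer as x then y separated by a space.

88805 5662

d=246: √d = [15; 1,2,5,1,14,1,5,2,1,30] (ℓ=10, even), read p_9/q_9
step 0: (15, 1)  from 15·(1,0) + (0,1)
step 1: (16, 1)  from 1·(15,1) + (1,0)
…
step 3: (251, 16)  from 5·(47,3) + (16,1)
…
step 5: (4423, 282)  from 14·(298,19) + (251,16)
…
step 8: (60777, 3875)  from 2·(28028,1787) + (4721,301)
step 9: (88805, 5662)  from 1·(60777,3875) + (28028,1787)
fundamental: x₁=88805, y₁=5662  (since 7886328025 − 246·32058244 = 1)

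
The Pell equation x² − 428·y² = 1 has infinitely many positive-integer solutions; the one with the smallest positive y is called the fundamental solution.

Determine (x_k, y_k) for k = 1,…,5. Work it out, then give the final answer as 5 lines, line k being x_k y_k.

[20; 1,2,4,1,5,10,5,1,4,2,1,40] for √428; ℓ=12 ⇒ convergent index 11
a_0=20:  p_0=20·1+0=20,  q_0=20·0+1=1
…
a_2=2:  p_2=2·21+20=62,  q_2=2·1+1=3
…
a_9=4:  p_9=4·119350+99779=577179,  q_9=4·5769+4823=27899
a_10=2:  p_10=2·577179+119350=1273708,  q_10=2·27899+5769=61567
a_11=1:  p_11=1·1273708+577179=1850887,  q_11=1·61567+27899=89466
fundamental: x₁=1850887, y₁=89466  (since 3425782686769 − 428·8004165156 = 1)
k=2:  x_2 = 1850887·1850887+428·89466·89466 = 6851565373537,  y_2 = 1850887·89466+89466·1850887 = 331182912684
k=3:  x_3 = 1850887·6851565373537+428·89466·331182912684 = 25362946559057703751,  y_3 = 1850887·331182912684+89466·6851565373537 = 1225964295417811950
k=4:  x_4 = 1850887·25362946559057703751+428·89466·1225964295417811950 = 93887896135702420679780737,  y_4 = 1850887·1225964295417811950+89466·25362946559057703751 = 4538242753705644230486616
k=5:  x_5 = 1850887·93887896135702420679780737+428·89466·4538242753705644230486616 = 347551772829818329662915600223687,  y_5 = 1850887·4538242753705644230486616+89466·93887896135702420679780737 = 16799549031354731501369944644834

1850887 89466
6851565373537 331182912684
25362946559057703751 1225964295417811950
93887896135702420679780737 4538242753705644230486616
347551772829818329662915600223687 16799549031354731501369944644834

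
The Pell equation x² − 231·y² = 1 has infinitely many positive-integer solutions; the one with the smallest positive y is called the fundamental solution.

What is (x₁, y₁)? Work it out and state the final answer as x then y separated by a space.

[15; 5,30] for √231; ℓ=2 ⇒ convergent index 1
k=0  a_k=15  p_k/q_k = 15/1
k=1  a_k=5  p_k/q_k = 76/5
→ (76, 5).  Check: 76²=5776, 231·5²=5775, difference 1.

76 5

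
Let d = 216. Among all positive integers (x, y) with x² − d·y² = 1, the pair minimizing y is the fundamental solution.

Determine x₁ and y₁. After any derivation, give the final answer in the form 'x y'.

485 33

√216 = [14; 1,2,3,2,1,28, …], period ℓ=6 (even) → k=5
i=0: a=14 ⇒ p=14, q=1
i=1: a=1 ⇒ p=15, q=1
…
i=4: a=2 ⇒ p=338, q=23
i=5: a=1 ⇒ p=485, q=33
fundamental: x₁=485, y₁=33  (since 235225 − 216·1089 = 1)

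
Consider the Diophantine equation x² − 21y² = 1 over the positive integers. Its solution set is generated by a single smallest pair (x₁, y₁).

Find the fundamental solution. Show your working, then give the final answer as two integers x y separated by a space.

55 12

d=21: √d = [4; 1,1,2,1,1,8] (ℓ=6, even), read p_5/q_5
a_0=4:  p_0=4·1+0=4,  q_0=4·0+1=1
…
a_2=1:  p_2=1·5+4=9,  q_2=1·1+1=2
a_3=2:  p_3=2·9+5=23,  q_3=2·2+1=5
a_4=1:  p_4=1·23+9=32,  q_4=1·5+2=7
a_5=1:  p_5=1·32+23=55,  q_5=1·7+5=12
(x₁, y₁) = (55, 12);  55² − 21·12² = 1 ✓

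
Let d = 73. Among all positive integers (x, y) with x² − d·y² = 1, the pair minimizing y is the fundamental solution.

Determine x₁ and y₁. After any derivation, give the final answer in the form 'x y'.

2281249 267000

√73 → a₀=8, period (1,1,5,5,1,1,16); ℓ=7 odd so k=13
step 0: (8, 1)  from 8·(1,0) + (0,1)
step 1: (9, 1)  from 1·(8,1) + (1,0)
…
step 4: (487, 57)  from 5·(94,11) + (17,2)
step 5: (581, 68)  from 1·(487,57) + (94,11)
…
step 7: (17669, 2068)  from 16·(1068,125) + (581,68)
step 8: (18737, 2193)  from 1·(17669,2068) + (1068,125)
step 9: (36406, 4261)  from 1·(18737,2193) + (17669,2068)
step 10: (200767, 23498)  from 5·(36406,4261) + (18737,2193)
step 11: (1040241, 121751)  from 5·(200767,23498) + (36406,4261)
step 12: (1241008, 145249)  from 1·(1040241,121751) + (200767,23498)
step 13: (2281249, 267000)  from 1·(1241008,145249) + (1040241,121751)
(x₁, y₁) = (2281249, 267000);  2281249² − 73·267000² = 1 ✓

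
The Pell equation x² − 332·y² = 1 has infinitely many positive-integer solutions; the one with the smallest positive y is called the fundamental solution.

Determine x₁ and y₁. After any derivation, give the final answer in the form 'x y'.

d=332: √d = [18; 4,1,1,8,1,1,4,36] (ℓ=8, even), read p_7/q_7
step 0: (18, 1)  from 18·(1,0) + (0,1)
step 1: (73, 4)  from 4·(18,1) + (1,0)
step 2: (91, 5)  from 1·(73,4) + (18,1)
step 3: (164, 9)  from 1·(91,5) + (73,4)
step 4: (1403, 77)  from 8·(164,9) + (91,5)
…
step 6: (2970, 163)  from 1·(1567,86) + (1403,77)
step 7: (13447, 738)  from 4·(2970,163) + (1567,86)
fundamental: x₁=13447, y₁=738  (since 180821809 − 332·544644 = 1)

13447 738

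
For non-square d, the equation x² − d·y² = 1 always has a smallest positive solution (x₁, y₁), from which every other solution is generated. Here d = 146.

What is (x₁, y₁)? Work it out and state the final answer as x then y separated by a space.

√146 = [12; 12,24, …], period ℓ=2 (even) → k=1
k=0  a_k=12  p_k/q_k = 12/1
k=1  a_k=12  p_k/q_k = 145/12
fundamental: x₁=145, y₁=12  (since 21025 − 146·144 = 1)

145 12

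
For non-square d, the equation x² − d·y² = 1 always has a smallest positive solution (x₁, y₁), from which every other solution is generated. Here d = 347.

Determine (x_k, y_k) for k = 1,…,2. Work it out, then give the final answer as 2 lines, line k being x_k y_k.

641602 34443
823306252807 44197395372

√347 → a₀=18, period (1,1,1,2,4,…,1,1,36); ℓ=14 even so k=13
step 0: (18, 1)  from 18·(1,0) + (0,1)
step 1: (19, 1)  from 1·(18,1) + (1,0)
step 2: (37, 2)  from 1·(19,1) + (18,1)
…
step 5: (652, 35)  from 4·(149,8) + (56,3)
step 6: (801, 43)  from 1·(652,35) + (149,8)
step 7: (14269, 766)  from 17·(801,43) + (652,35)
step 8: (15070, 809)  from 1·(14269,766) + (801,43)
step 9: (74549, 4002)  from 4·(15070,809) + (14269,766)
step 10: (164168, 8813)  from 2·(74549,4002) + (15070,809)
step 11: (238717, 12815)  from 1·(164168,8813) + (74549,4002)
step 12: (402885, 21628)  from 1·(238717,12815) + (164168,8813)
step 13: (641602, 34443)  from 1·(402885,21628) + (238717,12815)
(x₁, y₁) = (641602, 34443);  641602² − 347·34443² = 1 ✓
n=2: (641602,34443)∘(641602,34443) = (641602·641602+347·34443·34443, 641602·34443+34443·641602) = (823306252807,44197395372)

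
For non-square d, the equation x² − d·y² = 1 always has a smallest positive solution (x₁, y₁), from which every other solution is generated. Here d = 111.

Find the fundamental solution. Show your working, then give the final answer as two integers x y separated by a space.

295 28

d=111: √d = [10; 1,1,6,1,1,20] (ℓ=6, even), read p_5/q_5
k=0  a_k=10  p_k/q_k = 10/1
k=1  a_k=1  p_k/q_k = 11/1
…
k=4  a_k=1  p_k/q_k = 158/15
k=5  a_k=1  p_k/q_k = 295/28
(x₁, y₁) = (295, 28);  295² − 111·28² = 1 ✓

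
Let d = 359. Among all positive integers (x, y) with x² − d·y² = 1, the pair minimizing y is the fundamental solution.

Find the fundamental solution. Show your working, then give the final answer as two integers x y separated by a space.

√359 = [18; 1,17,1,36, …], period ℓ=4 (even) → k=3
a_0=18:  p_0=18·1+0=18,  q_0=18·0+1=1
a_1=1:  p_1=1·18+1=19,  q_1=1·1+0=1
a_2=17:  p_2=17·19+18=341,  q_2=17·1+1=18
a_3=1:  p_3=1·341+19=360,  q_3=1·18+1=19
(x₁, y₁) = (360, 19);  360² − 359·19² = 1 ✓

360 19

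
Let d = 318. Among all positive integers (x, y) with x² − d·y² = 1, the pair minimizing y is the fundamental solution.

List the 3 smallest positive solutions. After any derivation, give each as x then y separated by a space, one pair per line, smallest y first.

d=318: √d = [17; 1,4,1,34] (ℓ=4, even), read p_3/q_3
i=0: a=17 ⇒ p=17, q=1
i=1: a=1 ⇒ p=18, q=1
i=2: a=4 ⇒ p=89, q=5
i=3: a=1 ⇒ p=107, q=6
→ (107, 6).  Check: 107²=11449, 318·6²=11448, difference 1.
n=2: (107,6)∘(107,6) = (107·107+318·6·6, 107·6+6·107) = (22897,1284)
n=3: (22897,1284)∘(107,6) = (107·22897+318·6·1284, 107·1284+6·22897) = (4899851,274770)

107 6
22897 1284
4899851 274770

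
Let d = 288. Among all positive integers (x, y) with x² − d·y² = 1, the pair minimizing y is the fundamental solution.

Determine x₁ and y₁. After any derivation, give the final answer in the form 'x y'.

17 1

√288 = [16; 1,32, …], period ℓ=2 (even) → k=1
a_0=16:  p_0=16·1+0=16,  q_0=16·0+1=1
a_1=1:  p_1=1·16+1=17,  q_1=1·1+0=1
→ (17, 1).  Check: 17²=289, 288·1²=288, difference 1.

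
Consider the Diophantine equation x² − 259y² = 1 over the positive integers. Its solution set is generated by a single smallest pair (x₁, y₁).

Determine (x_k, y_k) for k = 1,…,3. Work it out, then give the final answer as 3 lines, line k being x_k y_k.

[16; 10,1,2,3,4,3,2,1,10,32] for √259; ℓ=10 ⇒ convergent index 9
step 0: (16, 1)  from 16·(1,0) + (0,1)
step 1: (161, 10)  from 10·(16,1) + (1,0)
step 2: (177, 11)  from 1·(161,10) + (16,1)
step 3: (515, 32)  from 2·(177,11) + (161,10)
…
step 5: (7403, 460)  from 4·(1722,107) + (515,32)
step 6: (23931, 1487)  from 3·(7403,460) + (1722,107)
…
step 8: (79196, 4921)  from 1·(55265,3434) + (23931,1487)
step 9: (847225, 52644)  from 10·(79196,4921) + (55265,3434)
fundamental: x₁=847225, y₁=52644  (since 717790200625 − 259·2771390736 = 1)
n=2: (847225,52644)∘(847225,52644) = (847225·847225+259·52644·52644, 847225·52644+52644·847225) = (1435580401249,89202625800)
n=3: (1435580401249,89202625800)∘(847225,52644) = (847225·1435580401249+259·52644·89202625800, 847225·89202625800+52644·1435580401249) = (2432519210895520825,151149389286757356)

847225 52644
1435580401249 89202625800
2432519210895520825 151149389286757356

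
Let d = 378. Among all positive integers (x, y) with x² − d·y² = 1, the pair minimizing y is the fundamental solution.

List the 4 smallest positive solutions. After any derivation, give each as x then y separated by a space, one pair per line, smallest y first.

[19; 2,3,1,4,1,3,2,38] for √378; ℓ=8 ⇒ convergent index 7
step 0: (19, 1)  from 19·(1,0) + (0,1)
step 1: (39, 2)  from 2·(19,1) + (1,0)
step 2: (136, 7)  from 3·(39,2) + (19,1)
step 3: (175, 9)  from 1·(136,7) + (39,2)
step 4: (836, 43)  from 4·(175,9) + (136,7)
…
step 6: (3869, 199)  from 3·(1011,52) + (836,43)
step 7: (8749, 450)  from 2·(3869,199) + (1011,52)
fundamental: x₁=8749, y₁=450  (since 76545001 − 378·202500 = 1)
k=2:  x_2 = 8749·8749+378·450·450 = 153090001,  y_2 = 8749·450+450·8749 = 7874100
k=3:  x_3 = 8749·153090001+378·450·7874100 = 2678768828749,  y_3 = 8749·7874100+450·153090001 = 137781001350
k=4:  x_4 = 8749·2678768828749+378·450·137781001350 = 46873096812360001,  y_4 = 8749·137781001350+450·2678768828749 = 2410891953748200

8749 450
153090001 7874100
2678768828749 137781001350
46873096812360001 2410891953748200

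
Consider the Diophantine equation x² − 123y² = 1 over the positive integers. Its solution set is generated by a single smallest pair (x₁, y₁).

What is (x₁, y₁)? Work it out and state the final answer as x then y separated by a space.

122 11

√123 → a₀=11, period (11,22); ℓ=2 even so k=1
k=0  a_k=11  p_k/q_k = 11/1
k=1  a_k=11  p_k/q_k = 122/11
fundamental: x₁=122, y₁=11  (since 14884 − 123·121 = 1)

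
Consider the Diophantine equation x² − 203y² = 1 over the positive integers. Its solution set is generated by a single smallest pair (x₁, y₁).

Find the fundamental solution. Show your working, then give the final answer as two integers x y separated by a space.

57 4

d=203: √d = [14; 4,28] (ℓ=2, even), read p_1/q_1
k=0  a_k=14  p_k/q_k = 14/1
k=1  a_k=4  p_k/q_k = 57/4
→ (57, 4).  Check: 57²=3249, 203·4²=3248, difference 1.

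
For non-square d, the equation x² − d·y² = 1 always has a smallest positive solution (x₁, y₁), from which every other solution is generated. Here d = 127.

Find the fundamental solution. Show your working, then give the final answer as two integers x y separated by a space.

d=127: √d = [11; 3,1,2,2,7,11,7,2,2,1,3,22] (ℓ=12, even), read p_11/q_11
step 0: (11, 1)  from 11·(1,0) + (0,1)
step 1: (34, 3)  from 3·(11,1) + (1,0)
step 2: (45, 4)  from 1·(34,3) + (11,1)
step 3: (124, 11)  from 2·(45,4) + (34,3)
…
step 6: (24218, 2149)  from 11·(2175,193) + (293,26)
…
step 8: (367620, 32621)  from 2·(171701,15236) + (24218,2149)
step 9: (906941, 80478)  from 2·(367620,32621) + (171701,15236)
step 10: (1274561, 113099)  from 1·(906941,80478) + (367620,32621)
step 11: (4730624, 419775)  from 3·(1274561,113099) + (906941,80478)
fundamental: x₁=4730624, y₁=419775  (since 22378803429376 − 127·176211050625 = 1)

4730624 419775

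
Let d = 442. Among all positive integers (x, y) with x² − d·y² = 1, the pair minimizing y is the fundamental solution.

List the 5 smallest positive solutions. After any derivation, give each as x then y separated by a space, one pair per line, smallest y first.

√442 → a₀=21, period (42); ℓ=1 odd so k=1
i=0: a=21 ⇒ p=21, q=1
i=1: a=42 ⇒ p=883, q=42
→ (883, 42).  Check: 883²=779689, 442·42²=779688, difference 1.
k=2:  x_2 = 883·883+442·42·42 = 1559377,  y_2 = 883·42+42·883 = 74172
k=3:  x_3 = 883·1559377+442·42·74172 = 2753858899,  y_3 = 883·74172+42·1559377 = 130987710
k=4:  x_4 = 883·2753858899+442·42·130987710 = 4863313256257,  y_4 = 883·130987710+42·2753858899 = 231324221688
k=5:  x_5 = 883·4863313256257+442·42·231324221688 = 8588608456690963,  y_5 = 883·231324221688+42·4863313256257 = 408518444513298

883 42
1559377 74172
2753858899 130987710
4863313256257 231324221688
8588608456690963 408518444513298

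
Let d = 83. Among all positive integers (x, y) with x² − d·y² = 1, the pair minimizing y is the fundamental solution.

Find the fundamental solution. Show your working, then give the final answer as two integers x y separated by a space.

d=83: √d = [9; 9,18] (ℓ=2, even), read p_1/q_1
i=0: a=9 ⇒ p=9, q=1
i=1: a=9 ⇒ p=82, q=9
(x₁, y₁) = (82, 9);  82² − 83·9² = 1 ✓

82 9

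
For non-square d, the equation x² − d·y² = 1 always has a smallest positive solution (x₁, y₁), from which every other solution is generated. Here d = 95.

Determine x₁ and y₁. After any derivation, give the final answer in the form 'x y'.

39 4

d=95: √d = [9; 1,2,1,18] (ℓ=4, even), read p_3/q_3
k=0  a_k=9  p_k/q_k = 9/1
k=1  a_k=1  p_k/q_k = 10/1
k=2  a_k=2  p_k/q_k = 29/3
k=3  a_k=1  p_k/q_k = 39/4
fundamental: x₁=39, y₁=4  (since 1521 − 95·16 = 1)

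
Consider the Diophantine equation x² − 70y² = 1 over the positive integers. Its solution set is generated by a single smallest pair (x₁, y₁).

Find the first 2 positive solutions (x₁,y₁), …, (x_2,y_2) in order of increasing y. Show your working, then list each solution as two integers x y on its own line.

251 30
126001 15060

[8; 2,1,2,1,2,16] for √70; ℓ=6 ⇒ convergent index 5
k=0  a_k=8  p_k/q_k = 8/1
k=1  a_k=2  p_k/q_k = 17/2
…
k=4  a_k=1  p_k/q_k = 92/11
k=5  a_k=2  p_k/q_k = 251/30
(x₁, y₁) = (251, 30);  251² − 70·30² = 1 ✓
(251+30√70)^2 = 126001 + 15060√70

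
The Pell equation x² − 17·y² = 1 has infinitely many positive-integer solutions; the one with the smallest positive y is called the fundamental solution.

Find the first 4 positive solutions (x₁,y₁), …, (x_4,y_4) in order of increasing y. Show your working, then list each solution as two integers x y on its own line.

33 8
2177 528
143649 34840
9478657 2298912

[4; 8] for √17; ℓ=1 ⇒ convergent index 1
i=0: a=4 ⇒ p=4, q=1
i=1: a=8 ⇒ p=33, q=8
(x₁, y₁) = (33, 8);  33² − 17·8² = 1 ✓
(x_2, y_2) = (33·33 + 17·8·8, 33·8 + 8·33) = (2177, 528)
(x_3, y_3) = (33·2177 + 17·8·528, 33·528 + 8·2177) = (143649, 34840)
(x_4, y_4) = (33·143649 + 17·8·34840, 33·34840 + 8·143649) = (9478657, 2298912)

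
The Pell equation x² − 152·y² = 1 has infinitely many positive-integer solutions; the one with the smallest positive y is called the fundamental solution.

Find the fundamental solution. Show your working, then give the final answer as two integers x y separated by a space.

37 3

d=152: √d = [12; 3,24] (ℓ=2, even), read p_1/q_1
i=0: a=12 ⇒ p=12, q=1
i=1: a=3 ⇒ p=37, q=3
fundamental: x₁=37, y₁=3  (since 1369 − 152·9 = 1)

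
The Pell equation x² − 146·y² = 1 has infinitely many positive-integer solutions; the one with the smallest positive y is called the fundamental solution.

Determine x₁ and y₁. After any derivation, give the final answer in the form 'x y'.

145 12

d=146: √d = [12; 12,24] (ℓ=2, even), read p_1/q_1
k=0  a_k=12  p_k/q_k = 12/1
k=1  a_k=12  p_k/q_k = 145/12
→ (145, 12).  Check: 145²=21025, 146·12²=21024, difference 1.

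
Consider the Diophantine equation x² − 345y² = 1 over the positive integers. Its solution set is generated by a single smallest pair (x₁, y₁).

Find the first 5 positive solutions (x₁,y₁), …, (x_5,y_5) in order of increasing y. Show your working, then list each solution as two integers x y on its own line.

d=345: √d = [18; 1,1,2,1,6,1,2,1,1,36] (ℓ=10, even), read p_9/q_9
step 0: (18, 1)  from 18·(1,0) + (0,1)
…
step 2: (37, 2)  from 1·(19,1) + (18,1)
…
step 5: (873, 47)  from 6·(130,7) + (93,5)
step 6: (1003, 54)  from 1·(873,47) + (130,7)
step 7: (2879, 155)  from 2·(1003,54) + (873,47)
step 8: (3882, 209)  from 1·(2879,155) + (1003,54)
step 9: (6761, 364)  from 1·(3882,209) + (2879,155)
(x₁, y₁) = (6761, 364);  6761² − 345·364² = 1 ✓
n=2: (6761,364)∘(6761,364) = (6761·6761+345·364·364, 6761·364+364·6761) = (91422241,4922008)
n=3: (91422241,4922008)∘(6761,364) = (6761·91422241+345·364·4922008, 6761·4922008+364·91422241) = (1236211536041,66555391812)
n=4: (1236211536041,66555391812)∘(6761,364) = (6761·1236211536041+345·364·66555391812, 6761·66555391812+364·1236211536041) = (16716052298924161,899962003159856)
n=5: (16716052298924161,899962003159856)∘(6761,364) = (6761·16716052298924161+345·364·899962003159856, 6761·899962003159856+364·16716052298924161) = (226034457949840969001,12169286140172181020)

6761 364
91422241 4922008
1236211536041 66555391812
16716052298924161 899962003159856
226034457949840969001 12169286140172181020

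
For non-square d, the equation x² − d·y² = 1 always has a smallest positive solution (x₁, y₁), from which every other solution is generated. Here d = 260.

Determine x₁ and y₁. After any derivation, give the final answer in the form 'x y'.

√260 = [16; 8,32, …], period ℓ=2 (even) → k=1
i=0: a=16 ⇒ p=16, q=1
i=1: a=8 ⇒ p=129, q=8
fundamental: x₁=129, y₁=8  (since 16641 − 260·64 = 1)

129 8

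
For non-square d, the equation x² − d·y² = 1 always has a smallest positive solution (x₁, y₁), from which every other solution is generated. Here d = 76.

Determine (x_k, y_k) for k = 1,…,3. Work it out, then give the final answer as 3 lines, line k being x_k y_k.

57799 6630
6681448801 766414740
772362118440199 88596011107890

√76 → a₀=8, period (1,2,1,1,5,4,5,1,1,2,1,16); ℓ=12 even so k=11
i=0: a=8 ⇒ p=8, q=1
i=1: a=1 ⇒ p=9, q=1
i=2: a=2 ⇒ p=26, q=3
…
i=4: a=1 ⇒ p=61, q=7
i=5: a=5 ⇒ p=340, q=39
i=6: a=4 ⇒ p=1421, q=163
i=7: a=5 ⇒ p=7445, q=854
i=8: a=1 ⇒ p=8866, q=1017
i=9: a=1 ⇒ p=16311, q=1871
i=10: a=2 ⇒ p=41488, q=4759
i=11: a=1 ⇒ p=57799, q=6630
(x₁, y₁) = (57799, 6630);  57799² − 76·6630² = 1 ✓
k=2:  x_2 = 57799·57799+76·6630·6630 = 6681448801,  y_2 = 57799·6630+6630·57799 = 766414740
k=3:  x_3 = 57799·6681448801+76·6630·766414740 = 772362118440199,  y_3 = 57799·766414740+6630·6681448801 = 88596011107890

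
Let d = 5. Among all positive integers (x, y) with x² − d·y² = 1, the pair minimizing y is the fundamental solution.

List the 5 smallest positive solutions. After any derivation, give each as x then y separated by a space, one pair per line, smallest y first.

√5 → a₀=2, period (4); ℓ=1 odd so k=1
k=0  a_k=2  p_k/q_k = 2/1
k=1  a_k=4  p_k/q_k = 9/4
fundamental: x₁=9, y₁=4  (since 81 − 5·16 = 1)
k=2:  x_2 = 9·9+5·4·4 = 161,  y_2 = 9·4+4·9 = 72
k=3:  x_3 = 9·161+5·4·72 = 2889,  y_3 = 9·72+4·161 = 1292
k=4:  x_4 = 9·2889+5·4·1292 = 51841,  y_4 = 9·1292+4·2889 = 23184
k=5:  x_5 = 9·51841+5·4·23184 = 930249,  y_5 = 9·23184+4·51841 = 416020

9 4
161 72
2889 1292
51841 23184
930249 416020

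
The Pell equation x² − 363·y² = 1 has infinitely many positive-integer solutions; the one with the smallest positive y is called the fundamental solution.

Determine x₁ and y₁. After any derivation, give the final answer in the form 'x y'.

362 19

√363 = [19; 19,38, …], period ℓ=2 (even) → k=1
a_0=19:  p_0=19·1+0=19,  q_0=19·0+1=1
a_1=19:  p_1=19·19+1=362,  q_1=19·1+0=19
fundamental: x₁=362, y₁=19  (since 131044 − 363·361 = 1)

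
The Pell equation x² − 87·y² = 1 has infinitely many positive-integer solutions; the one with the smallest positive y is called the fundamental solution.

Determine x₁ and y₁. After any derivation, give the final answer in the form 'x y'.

d=87: √d = [9; 3,18] (ℓ=2, even), read p_1/q_1
k=0  a_k=9  p_k/q_k = 9/1
k=1  a_k=3  p_k/q_k = 28/3
(x₁, y₁) = (28, 3);  28² − 87·3² = 1 ✓

28 3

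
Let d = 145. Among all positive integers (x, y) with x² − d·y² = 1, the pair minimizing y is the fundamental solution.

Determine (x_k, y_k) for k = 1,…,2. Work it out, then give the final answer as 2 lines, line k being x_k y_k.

289 24
167041 13872

d=145: √d = [12; 24] (ℓ=1, odd), read p_1/q_1
a_0=12:  p_0=12·1+0=12,  q_0=12·0+1=1
a_1=24:  p_1=24·12+1=289,  q_1=24·1+0=24
→ (289, 24).  Check: 289²=83521, 145·24²=83520, difference 1.
n=2: (289,24)∘(289,24) = (289·289+145·24·24, 289·24+24·289) = (167041,13872)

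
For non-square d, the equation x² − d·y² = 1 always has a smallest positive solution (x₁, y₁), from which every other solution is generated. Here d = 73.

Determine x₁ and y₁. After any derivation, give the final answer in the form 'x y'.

[8; 1,1,5,5,1,1,16] for √73; ℓ=7 ⇒ convergent index 13
step 0: (8, 1)  from 8·(1,0) + (0,1)
…
step 2: (17, 2)  from 1·(9,1) + (8,1)
…
step 5: (581, 68)  from 1·(487,57) + (94,11)
…
step 10: (200767, 23498)  from 5·(36406,4261) + (18737,2193)
step 11: (1040241, 121751)  from 5·(200767,23498) + (36406,4261)
step 12: (1241008, 145249)  from 1·(1040241,121751) + (200767,23498)
step 13: (2281249, 267000)  from 1·(1241008,145249) + (1040241,121751)
(x₁, y₁) = (2281249, 267000);  2281249² − 73·267000² = 1 ✓

2281249 267000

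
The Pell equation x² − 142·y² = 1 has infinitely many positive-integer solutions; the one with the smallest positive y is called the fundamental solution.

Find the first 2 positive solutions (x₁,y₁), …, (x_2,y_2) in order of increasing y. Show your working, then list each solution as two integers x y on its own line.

√142 → a₀=11, period (1,10,1,22); ℓ=4 even so k=3
a_0=11:  p_0=11·1+0=11,  q_0=11·0+1=1
a_1=1:  p_1=1·11+1=12,  q_1=1·1+0=1
a_2=10:  p_2=10·12+11=131,  q_2=10·1+1=11
a_3=1:  p_3=1·131+12=143,  q_3=1·11+1=12
(x₁, y₁) = (143, 12);  143² − 142·12² = 1 ✓
(x_2, y_2) = (143·143 + 142·12·12, 143·12 + 12·143) = (40897, 3432)

143 12
40897 3432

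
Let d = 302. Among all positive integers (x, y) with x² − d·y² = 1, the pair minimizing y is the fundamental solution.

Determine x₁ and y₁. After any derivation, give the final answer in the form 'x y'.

[17; 2,1,1,1,4,…,1,2,34] for √302; ℓ=16 ⇒ convergent index 15
a_0=17:  p_0=17·1+0=17,  q_0=17·0+1=1
a_1=2:  p_1=2·17+1=35,  q_1=2·1+0=2
a_2=1:  p_2=1·35+17=52,  q_2=1·2+1=3
a_3=1:  p_3=1·52+35=87,  q_3=1·3+2=5
…
a_6=2:  p_6=2·643+139=1425,  q_6=2·37+8=82
a_7=1:  p_7=1·1425+643=2068,  q_7=1·82+37=119
…
a_13=1:  p_13=1·574956+467281=1042237,  q_13=1·33085+26889=59974
a_14=1:  p_14=1·1042237+574956=1617193,  q_14=1·59974+33085=93059
a_15=2:  p_15=2·1617193+1042237=4276623,  q_15=2·93059+59974=246092
→ (4276623, 246092).  Check: 4276623²=18289504284129, 302·246092²=18289504284128, difference 1.

4276623 246092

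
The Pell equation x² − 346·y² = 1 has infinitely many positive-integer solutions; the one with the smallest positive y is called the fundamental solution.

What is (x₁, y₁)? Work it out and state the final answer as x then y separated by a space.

[18; 1,1,1,1,36] for √346; ℓ=5 ⇒ convergent index 9
step 0: (18, 1)  from 18·(1,0) + (0,1)
…
step 3: (56, 3)  from 1·(37,2) + (19,1)
…
step 5: (3404, 183)  from 36·(93,5) + (56,3)
…
step 8: (10398, 559)  from 1·(6901,371) + (3497,188)
step 9: (17299, 930)  from 1·(10398,559) + (6901,371)
fundamental: x₁=17299, y₁=930  (since 299255401 − 346·864900 = 1)

17299 930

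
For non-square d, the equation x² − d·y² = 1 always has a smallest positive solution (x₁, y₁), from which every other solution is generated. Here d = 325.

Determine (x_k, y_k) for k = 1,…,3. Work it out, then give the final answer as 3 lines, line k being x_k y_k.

[18; 36] for √325; ℓ=1 ⇒ convergent index 1
step 0: (18, 1)  from 18·(1,0) + (0,1)
step 1: (649, 36)  from 36·(18,1) + (1,0)
(x₁, y₁) = (649, 36);  649² − 325·36² = 1 ✓
(x_2, y_2) = (649·649 + 325·36·36, 649·36 + 36·649) = (842401, 46728)
(x_3, y_3) = (649·842401 + 325·36·46728, 649·46728 + 36·842401) = (1093435849, 60652908)

649 36
842401 46728
1093435849 60652908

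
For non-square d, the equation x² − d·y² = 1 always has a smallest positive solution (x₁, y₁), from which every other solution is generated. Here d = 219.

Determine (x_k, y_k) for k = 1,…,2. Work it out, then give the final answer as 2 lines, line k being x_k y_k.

√219 → a₀=14, period (1,3,1,28); ℓ=4 even so k=3
a_0=14:  p_0=14·1+0=14,  q_0=14·0+1=1
…
a_2=3:  p_2=3·15+14=59,  q_2=3·1+1=4
a_3=1:  p_3=1·59+15=74,  q_3=1·4+1=5
fundamental: x₁=74, y₁=5  (since 5476 − 219·25 = 1)
n=2: (74,5)∘(74,5) = (74·74+219·5·5, 74·5+5·74) = (10951,740)

74 5
10951 740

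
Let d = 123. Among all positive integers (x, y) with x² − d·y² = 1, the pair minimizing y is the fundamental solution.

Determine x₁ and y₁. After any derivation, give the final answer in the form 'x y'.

d=123: √d = [11; 11,22] (ℓ=2, even), read p_1/q_1
i=0: a=11 ⇒ p=11, q=1
i=1: a=11 ⇒ p=122, q=11
→ (122, 11).  Check: 122²=14884, 123·11²=14883, difference 1.

122 11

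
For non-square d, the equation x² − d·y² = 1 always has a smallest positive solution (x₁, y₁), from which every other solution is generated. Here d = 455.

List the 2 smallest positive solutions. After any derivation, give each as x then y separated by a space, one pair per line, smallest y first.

d=455: √d = [21; 3,42] (ℓ=2, even), read p_1/q_1
a_0=21:  p_0=21·1+0=21,  q_0=21·0+1=1
a_1=3:  p_1=3·21+1=64,  q_1=3·1+0=3
fundamental: x₁=64, y₁=3  (since 4096 − 455·9 = 1)
(64+3√455)^2 = 8191 + 384√455

64 3
8191 384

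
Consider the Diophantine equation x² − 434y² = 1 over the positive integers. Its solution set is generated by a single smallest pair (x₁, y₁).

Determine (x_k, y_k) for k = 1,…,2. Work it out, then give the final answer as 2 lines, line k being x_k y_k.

√434 → a₀=20, period (1,4,1,40); ℓ=4 even so k=3
step 0: (20, 1)  from 20·(1,0) + (0,1)
…
step 2: (104, 5)  from 4·(21,1) + (20,1)
step 3: (125, 6)  from 1·(104,5) + (21,1)
fundamental: x₁=125, y₁=6  (since 15625 − 434·36 = 1)
n=2: (125,6)∘(125,6) = (125·125+434·6·6, 125·6+6·125) = (31249,1500)

125 6
31249 1500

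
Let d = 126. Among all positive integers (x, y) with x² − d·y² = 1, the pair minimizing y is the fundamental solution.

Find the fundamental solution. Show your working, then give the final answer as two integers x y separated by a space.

449 40

d=126: √d = [11; 4,2,4,22] (ℓ=4, even), read p_3/q_3
k=0  a_k=11  p_k/q_k = 11/1
…
k=2  a_k=2  p_k/q_k = 101/9
k=3  a_k=4  p_k/q_k = 449/40
→ (449, 40).  Check: 449²=201601, 126·40²=201600, difference 1.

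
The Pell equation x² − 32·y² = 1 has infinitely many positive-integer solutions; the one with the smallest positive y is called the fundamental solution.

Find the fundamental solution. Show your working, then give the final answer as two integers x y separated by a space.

√32 → a₀=5, period (1,1,1,10); ℓ=4 even so k=3
step 0: (5, 1)  from 5·(1,0) + (0,1)
step 1: (6, 1)  from 1·(5,1) + (1,0)
step 2: (11, 2)  from 1·(6,1) + (5,1)
step 3: (17, 3)  from 1·(11,2) + (6,1)
(x₁, y₁) = (17, 3);  17² − 32·3² = 1 ✓

17 3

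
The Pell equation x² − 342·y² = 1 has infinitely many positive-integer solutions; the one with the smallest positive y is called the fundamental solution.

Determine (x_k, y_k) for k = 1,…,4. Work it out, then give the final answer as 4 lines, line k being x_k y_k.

√342 → a₀=18, period (2,36); ℓ=2 even so k=1
a_0=18:  p_0=18·1+0=18,  q_0=18·0+1=1
a_1=2:  p_1=2·18+1=37,  q_1=2·1+0=2
(x₁, y₁) = (37, 2);  37² − 342·2² = 1 ✓
(x_2, y_2) = (37·37 + 342·2·2, 37·2 + 2·37) = (2737, 148)
(x_3, y_3) = (37·2737 + 342·2·148, 37·148 + 2·2737) = (202501, 10950)
(x_4, y_4) = (37·202501 + 342·2·10950, 37·10950 + 2·202501) = (14982337, 810152)

37 2
2737 148
202501 10950
14982337 810152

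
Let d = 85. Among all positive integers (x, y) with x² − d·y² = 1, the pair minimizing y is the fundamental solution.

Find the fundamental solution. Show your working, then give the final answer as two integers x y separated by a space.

d=85: √d = [9; 4,1,1,4,18] (ℓ=5, odd), read p_9/q_9
step 0: (9, 1)  from 9·(1,0) + (0,1)
…
step 2: (46, 5)  from 1·(37,4) + (9,1)
step 3: (83, 9)  from 1·(46,5) + (37,4)
step 4: (378, 41)  from 4·(83,9) + (46,5)
…
step 6: (27926, 3029)  from 4·(6887,747) + (378,41)
…
step 8: (62739, 6805)  from 1·(34813,3776) + (27926,3029)
step 9: (285769, 30996)  from 4·(62739,6805) + (34813,3776)
fundamental: x₁=285769, y₁=30996  (since 81663921361 − 85·960752016 = 1)

285769 30996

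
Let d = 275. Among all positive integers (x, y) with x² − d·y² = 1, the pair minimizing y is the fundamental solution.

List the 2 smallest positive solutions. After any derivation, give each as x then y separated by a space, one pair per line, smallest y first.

[16; 1,1,2,1,1,32] for √275; ℓ=6 ⇒ convergent index 5
a_0=16:  p_0=16·1+0=16,  q_0=16·0+1=1
a_1=1:  p_1=1·16+1=17,  q_1=1·1+0=1
a_2=1:  p_2=1·17+16=33,  q_2=1·1+1=2
a_3=2:  p_3=2·33+17=83,  q_3=2·2+1=5
a_4=1:  p_4=1·83+33=116,  q_4=1·5+2=7
a_5=1:  p_5=1·116+83=199,  q_5=1·7+5=12
→ (199, 12).  Check: 199²=39601, 275·12²=39600, difference 1.
k=2:  x_2 = 199·199+275·12·12 = 79201,  y_2 = 199·12+12·199 = 4776

199 12
79201 4776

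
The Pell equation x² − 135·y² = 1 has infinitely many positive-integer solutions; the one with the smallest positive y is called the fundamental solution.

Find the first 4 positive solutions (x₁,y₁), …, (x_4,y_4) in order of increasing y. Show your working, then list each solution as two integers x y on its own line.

244 21
119071 10248
58106404 5001003
28355806081 2440479216

d=135: √d = [11; 1,1,1,1,1,1,1,22] (ℓ=8, even), read p_7/q_7
step 0: (11, 1)  from 11·(1,0) + (0,1)
step 1: (12, 1)  from 1·(11,1) + (1,0)
step 2: (23, 2)  from 1·(12,1) + (11,1)
…
step 5: (93, 8)  from 1·(58,5) + (35,3)
step 6: (151, 13)  from 1·(93,8) + (58,5)
step 7: (244, 21)  from 1·(151,13) + (93,8)
(x₁, y₁) = (244, 21);  244² − 135·21² = 1 ✓
n=2: (244,21)∘(244,21) = (244·244+135·21·21, 244·21+21·244) = (119071,10248)
n=3: (119071,10248)∘(244,21) = (244·119071+135·21·10248, 244·10248+21·119071) = (58106404,5001003)
n=4: (58106404,5001003)∘(244,21) = (244·58106404+135·21·5001003, 244·5001003+21·58106404) = (28355806081,2440479216)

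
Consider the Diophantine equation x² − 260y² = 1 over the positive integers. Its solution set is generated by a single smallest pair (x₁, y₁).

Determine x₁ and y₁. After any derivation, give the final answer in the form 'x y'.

[16; 8,32] for √260; ℓ=2 ⇒ convergent index 1
k=0  a_k=16  p_k/q_k = 16/1
k=1  a_k=8  p_k/q_k = 129/8
fundamental: x₁=129, y₁=8  (since 16641 − 260·64 = 1)

129 8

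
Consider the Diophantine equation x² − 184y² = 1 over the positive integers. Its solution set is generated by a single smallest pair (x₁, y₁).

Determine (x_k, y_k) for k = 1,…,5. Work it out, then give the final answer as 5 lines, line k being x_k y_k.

24335 1794
1184384449 87313980
57643991108495 4249571404806
2805533046066067201 206826640184594040
136545293294391499564175 10066252573534620521994

√184 → a₀=13, period (1,1,3,2,1,2,1,2,3,1,1,26); ℓ=12 even so k=11
k=0  a_k=13  p_k/q_k = 13/1
k=1  a_k=1  p_k/q_k = 14/1
k=2  a_k=1  p_k/q_k = 27/2
k=3  a_k=3  p_k/q_k = 95/7
…
k=10  a_k=1  p_k/q_k = 13741/1013
k=11  a_k=1  p_k/q_k = 24335/1794
(x₁, y₁) = (24335, 1794);  24335² − 184·1794² = 1 ✓
(24335+1794√184)^2 = 1184384449 + 87313980√184
(24335+1794√184)^3 = 57643991108495 + 4249571404806√184
(24335+1794√184)^4 = 2805533046066067201 + 206826640184594040√184
(24335+1794√184)^5 = 136545293294391499564175 + 10066252573534620521994√184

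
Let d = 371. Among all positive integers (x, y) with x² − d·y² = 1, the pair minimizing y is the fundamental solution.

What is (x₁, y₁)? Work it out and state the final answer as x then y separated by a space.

d=371: √d = [19; 3,1,4,1,3,38] (ℓ=6, even), read p_5/q_5
i=0: a=19 ⇒ p=19, q=1
i=1: a=3 ⇒ p=58, q=3
…
i=3: a=4 ⇒ p=366, q=19
i=4: a=1 ⇒ p=443, q=23
i=5: a=3 ⇒ p=1695, q=88
fundamental: x₁=1695, y₁=88  (since 2873025 − 371·7744 = 1)

1695 88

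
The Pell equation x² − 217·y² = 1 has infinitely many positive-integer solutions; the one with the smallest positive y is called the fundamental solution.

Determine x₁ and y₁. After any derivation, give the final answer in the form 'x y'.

3844063 260952

√217 → a₀=14, period (1,2,1,2,1,…,2,1,28); ℓ=16 even so k=15
a_0=14:  p_0=14·1+0=14,  q_0=14·0+1=1
…
a_2=2:  p_2=2·15+14=44,  q_2=2·1+1=3
a_3=1:  p_3=1·44+15=59,  q_3=1·3+1=4
a_4=2:  p_4=2·59+44=162,  q_4=2·4+3=11
…
a_6=1:  p_6=1·221+162=383,  q_6=1·15+11=26
a_7=9:  p_7=9·383+221=3668,  q_7=9·26+15=249
a_8=4:  p_8=4·3668+383=15055,  q_8=4·249+26=1022
a_9=9:  p_9=9·15055+3668=139163,  q_9=9·1022+249=9447
…
a_11=1:  p_11=1·154218+139163=293381,  q_11=1·10469+9447=19916
a_12=2:  p_12=2·293381+154218=740980,  q_12=2·19916+10469=50301
…
a_14=2:  p_14=2·1034361+740980=2809702,  q_14=2·70217+50301=190735
a_15=1:  p_15=1·2809702+1034361=3844063,  q_15=1·190735+70217=260952
(x₁, y₁) = (3844063, 260952);  3844063² − 217·260952² = 1 ✓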